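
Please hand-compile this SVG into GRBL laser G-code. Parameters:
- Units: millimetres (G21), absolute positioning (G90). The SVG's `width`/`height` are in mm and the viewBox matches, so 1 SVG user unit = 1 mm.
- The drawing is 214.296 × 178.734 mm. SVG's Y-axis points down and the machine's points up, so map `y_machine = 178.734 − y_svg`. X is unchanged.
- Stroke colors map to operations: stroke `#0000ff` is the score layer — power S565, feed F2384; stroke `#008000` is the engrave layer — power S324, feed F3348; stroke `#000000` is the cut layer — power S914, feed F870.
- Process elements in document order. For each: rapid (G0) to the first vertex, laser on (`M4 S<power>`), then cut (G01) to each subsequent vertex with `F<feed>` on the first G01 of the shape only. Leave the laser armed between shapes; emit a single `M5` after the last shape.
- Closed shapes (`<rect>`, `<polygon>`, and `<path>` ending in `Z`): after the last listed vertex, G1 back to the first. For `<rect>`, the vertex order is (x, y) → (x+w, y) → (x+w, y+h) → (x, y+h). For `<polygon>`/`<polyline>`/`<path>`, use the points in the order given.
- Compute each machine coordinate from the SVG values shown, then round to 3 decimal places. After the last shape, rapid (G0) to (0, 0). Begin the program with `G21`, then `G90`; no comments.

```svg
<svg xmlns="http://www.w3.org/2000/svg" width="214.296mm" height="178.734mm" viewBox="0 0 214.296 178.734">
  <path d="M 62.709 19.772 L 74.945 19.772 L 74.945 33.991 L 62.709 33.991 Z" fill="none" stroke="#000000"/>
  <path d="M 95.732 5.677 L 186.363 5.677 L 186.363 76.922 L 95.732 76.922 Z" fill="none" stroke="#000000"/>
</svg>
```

G21
G90
G0 X62.709 Y158.962
M4 S914
G01 X74.945 Y158.962 F870
G01 X74.945 Y144.743
G01 X62.709 Y144.743
G01 X62.709 Y158.962
G0 X95.732 Y173.057
M4 S914
G01 X186.363 Y173.057 F870
G01 X186.363 Y101.812
G01 X95.732 Y101.812
G01 X95.732 Y173.057
M5
G0 X0.000 Y0.000

Since the viewBox matches the mm dimensions, user units are millimetres directly. The only transform is the Y-flip y_m = 178.734 − y_svg.

Shape 1 is a rectangle drawn with `<path>`. Its stroke #000000 means cut at S914, F870. After flipping Y the toolpath is (62.709,158.962) → (74.945,158.962) → (74.945,144.743) → (62.709,144.743) → (62.709,158.962), returning to the start.

Shape 2 is a rectangle drawn with `<path>`. Its stroke #000000 means cut at S914, F870. After flipping Y the toolpath is (95.732,173.057) → (186.363,173.057) → (186.363,101.812) → (95.732,101.812) → (95.732,173.057), returning to the start.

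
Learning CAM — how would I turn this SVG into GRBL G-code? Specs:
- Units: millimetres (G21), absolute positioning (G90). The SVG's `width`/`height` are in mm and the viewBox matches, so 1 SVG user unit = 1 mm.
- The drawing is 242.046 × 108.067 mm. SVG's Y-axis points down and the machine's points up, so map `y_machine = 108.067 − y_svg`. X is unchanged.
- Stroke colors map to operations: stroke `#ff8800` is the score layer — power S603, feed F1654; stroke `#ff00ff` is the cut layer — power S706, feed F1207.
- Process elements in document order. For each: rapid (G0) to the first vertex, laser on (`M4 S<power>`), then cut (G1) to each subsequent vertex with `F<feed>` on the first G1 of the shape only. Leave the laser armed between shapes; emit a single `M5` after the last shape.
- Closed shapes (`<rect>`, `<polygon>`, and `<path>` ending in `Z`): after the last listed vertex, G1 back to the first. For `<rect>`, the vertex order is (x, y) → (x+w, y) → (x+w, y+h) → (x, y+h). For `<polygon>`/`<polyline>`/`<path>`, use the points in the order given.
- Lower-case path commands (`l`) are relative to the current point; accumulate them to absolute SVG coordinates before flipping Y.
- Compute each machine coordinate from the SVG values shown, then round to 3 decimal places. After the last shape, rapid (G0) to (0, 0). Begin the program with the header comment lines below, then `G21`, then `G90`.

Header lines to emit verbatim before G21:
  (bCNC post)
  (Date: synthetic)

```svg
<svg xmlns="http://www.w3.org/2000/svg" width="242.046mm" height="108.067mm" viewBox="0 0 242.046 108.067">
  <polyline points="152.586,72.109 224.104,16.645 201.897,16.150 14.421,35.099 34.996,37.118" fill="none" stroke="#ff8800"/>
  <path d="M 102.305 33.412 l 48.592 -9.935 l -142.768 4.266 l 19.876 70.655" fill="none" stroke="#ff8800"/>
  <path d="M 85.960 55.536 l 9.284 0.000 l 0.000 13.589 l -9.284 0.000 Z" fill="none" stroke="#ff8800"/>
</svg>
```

viewBox `0 0 242.046 108.067` with mm width/height → 1 unit = 1 mm. Flip: y_m = 108.067 − y_svg.

**Shape 1** — `<polyline>` open polyline, stroke `#ff8800` → score (S603, F1654). Machine vertices: (152.586,35.958) → (224.104,91.422) → (201.897,91.917) → (14.421,72.968) → (34.996,70.949). Open path.

**Shape 2** — `<path>` open polyline, stroke `#ff8800` → score (S603, F1654). Machine vertices: (102.305,74.655) → (150.897,84.590) → (8.129,80.324) → (28.005,9.669). Open path.

**Shape 3** — `<path>` rectangle, stroke `#ff8800` → score (S603, F1654). Machine vertices: (85.960,52.531) → (95.244,52.531) → (95.244,38.942) → (85.960,38.942) → (85.960,52.531). Closed: final G1 returns to the first vertex.

(bCNC post)
(Date: synthetic)
G21
G90
G0 X152.586 Y35.958
M4 S603
G1 X224.104 Y91.422 F1654
G1 X201.897 Y91.917
G1 X14.421 Y72.968
G1 X34.996 Y70.949
G0 X102.305 Y74.655
M4 S603
G1 X150.897 Y84.590 F1654
G1 X8.129 Y80.324
G1 X28.005 Y9.669
G0 X85.960 Y52.531
M4 S603
G1 X95.244 Y52.531 F1654
G1 X95.244 Y38.942
G1 X85.960 Y38.942
G1 X85.960 Y52.531
M5
G0 X0.000 Y0.000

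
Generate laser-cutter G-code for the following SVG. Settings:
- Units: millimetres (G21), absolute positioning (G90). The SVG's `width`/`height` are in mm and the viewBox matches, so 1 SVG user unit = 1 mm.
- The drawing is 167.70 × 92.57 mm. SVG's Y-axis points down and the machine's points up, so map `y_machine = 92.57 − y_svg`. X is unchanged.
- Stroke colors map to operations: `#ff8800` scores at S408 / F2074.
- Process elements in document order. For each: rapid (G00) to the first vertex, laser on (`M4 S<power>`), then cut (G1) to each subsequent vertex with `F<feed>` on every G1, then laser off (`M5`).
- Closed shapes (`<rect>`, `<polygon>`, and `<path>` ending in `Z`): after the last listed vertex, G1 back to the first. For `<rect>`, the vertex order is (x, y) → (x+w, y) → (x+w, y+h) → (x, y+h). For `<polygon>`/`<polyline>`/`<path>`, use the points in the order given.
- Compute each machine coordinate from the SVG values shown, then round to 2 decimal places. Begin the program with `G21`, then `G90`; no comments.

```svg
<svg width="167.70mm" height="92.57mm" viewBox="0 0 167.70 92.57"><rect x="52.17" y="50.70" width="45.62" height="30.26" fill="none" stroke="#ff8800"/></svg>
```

1 u = 1 mm; y_m = 92.57 − y.

[1] `<rect>` rectangle, #ff8800→score S408 F2074: (52.17,41.87) → (97.79,41.87) → (97.79,11.61) → (52.17,11.61) → (52.17,41.87) (closed)

G21
G90
G00 X52.17 Y41.87
M4 S408
G1 X97.79 Y41.87 F2074
G1 X97.79 Y11.61 F2074
G1 X52.17 Y11.61 F2074
G1 X52.17 Y41.87 F2074
M5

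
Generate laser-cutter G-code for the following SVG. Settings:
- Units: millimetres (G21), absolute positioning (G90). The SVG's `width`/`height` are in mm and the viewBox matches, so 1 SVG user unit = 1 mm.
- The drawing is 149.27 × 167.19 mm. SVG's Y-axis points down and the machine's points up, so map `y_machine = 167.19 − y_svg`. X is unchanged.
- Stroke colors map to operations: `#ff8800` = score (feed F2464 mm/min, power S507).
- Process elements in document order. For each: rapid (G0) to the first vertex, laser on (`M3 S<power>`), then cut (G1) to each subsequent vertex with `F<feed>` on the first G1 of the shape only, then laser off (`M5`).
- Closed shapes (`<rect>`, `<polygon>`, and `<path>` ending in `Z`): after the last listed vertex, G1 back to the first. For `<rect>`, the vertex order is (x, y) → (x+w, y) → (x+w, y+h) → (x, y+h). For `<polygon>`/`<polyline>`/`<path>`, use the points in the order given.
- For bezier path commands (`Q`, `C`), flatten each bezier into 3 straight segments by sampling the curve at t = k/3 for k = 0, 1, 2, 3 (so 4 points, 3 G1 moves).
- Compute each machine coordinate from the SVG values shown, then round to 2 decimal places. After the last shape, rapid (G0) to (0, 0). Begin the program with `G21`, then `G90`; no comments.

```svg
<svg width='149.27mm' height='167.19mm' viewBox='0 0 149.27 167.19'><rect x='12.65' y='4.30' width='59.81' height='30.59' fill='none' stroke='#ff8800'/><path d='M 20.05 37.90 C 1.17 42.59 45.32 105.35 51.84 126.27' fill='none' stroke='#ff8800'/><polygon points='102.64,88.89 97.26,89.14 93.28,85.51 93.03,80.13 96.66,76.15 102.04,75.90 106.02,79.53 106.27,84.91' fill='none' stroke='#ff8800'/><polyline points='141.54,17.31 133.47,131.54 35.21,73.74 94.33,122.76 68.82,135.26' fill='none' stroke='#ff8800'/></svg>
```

G21
G90
G0 X12.65 Y162.89
M3 S507
G1 X72.46 Y162.89 F2464
G1 X72.46 Y132.30
G1 X12.65 Y132.30
G1 X12.65 Y162.89
M5
G0 X20.05 Y129.29
M3 S507
G1 X18.45 Y108.94 F2464
G1 X36.50 Y72.09
G1 X51.84 Y40.92
M5
G0 X102.64 Y78.30
M3 S507
G1 X97.26 Y78.05 F2464
G1 X93.28 Y81.68
G1 X93.03 Y87.06
G1 X96.66 Y91.04
G1 X102.04 Y91.29
G1 X106.02 Y87.66
G1 X106.27 Y82.28
G1 X102.64 Y78.30
M5
G0 X141.54 Y149.88
M3 S507
G1 X133.47 Y35.65 F2464
G1 X35.21 Y93.45
G1 X94.33 Y44.43
G1 X68.82 Y31.93
M5
G0 X0.00 Y0.00

viewBox `0 0 149.27 167.19` with mm width/height → 1 unit = 1 mm. Flip: y_m = 167.19 − y_svg.

**Shape 1** — `<rect>` rectangle, stroke `#ff8800` → score (S507, F2464). Machine vertices: (12.65,162.89) → (72.46,162.89) → (72.46,132.30) → (12.65,132.30) → (12.65,162.89). Closed: final G1 returns to the first vertex.

**Shape 2** — `<path>` cubic bezier, stroke `#ff8800` → score (S507, F2464). Control points (SVG): P0=(20.05,37.90), P1=(1.17,42.59), P2=(45.32,105.35), P3=(51.84,126.27); sampled at t=k/3. Machine vertices: (20.05,129.29) → (18.45,108.94) → (36.50,72.09) → (51.84,40.92). Open path.

**Shape 3** — `<polygon>` regular polygon, stroke `#ff8800` → score (S507, F2464). Machine vertices: (102.64,78.30) → (97.26,78.05) → (93.28,81.68) → (93.03,87.06) → (96.66,91.04) → (102.04,91.29) → (106.02,87.66) → (106.27,82.28) → (102.64,78.30). Closed: final G1 returns to the first vertex.

**Shape 4** — `<polyline>` open polyline, stroke `#ff8800` → score (S507, F2464). Machine vertices: (141.54,149.88) → (133.47,35.65) → (35.21,93.45) → (94.33,44.43) → (68.82,31.93). Open path.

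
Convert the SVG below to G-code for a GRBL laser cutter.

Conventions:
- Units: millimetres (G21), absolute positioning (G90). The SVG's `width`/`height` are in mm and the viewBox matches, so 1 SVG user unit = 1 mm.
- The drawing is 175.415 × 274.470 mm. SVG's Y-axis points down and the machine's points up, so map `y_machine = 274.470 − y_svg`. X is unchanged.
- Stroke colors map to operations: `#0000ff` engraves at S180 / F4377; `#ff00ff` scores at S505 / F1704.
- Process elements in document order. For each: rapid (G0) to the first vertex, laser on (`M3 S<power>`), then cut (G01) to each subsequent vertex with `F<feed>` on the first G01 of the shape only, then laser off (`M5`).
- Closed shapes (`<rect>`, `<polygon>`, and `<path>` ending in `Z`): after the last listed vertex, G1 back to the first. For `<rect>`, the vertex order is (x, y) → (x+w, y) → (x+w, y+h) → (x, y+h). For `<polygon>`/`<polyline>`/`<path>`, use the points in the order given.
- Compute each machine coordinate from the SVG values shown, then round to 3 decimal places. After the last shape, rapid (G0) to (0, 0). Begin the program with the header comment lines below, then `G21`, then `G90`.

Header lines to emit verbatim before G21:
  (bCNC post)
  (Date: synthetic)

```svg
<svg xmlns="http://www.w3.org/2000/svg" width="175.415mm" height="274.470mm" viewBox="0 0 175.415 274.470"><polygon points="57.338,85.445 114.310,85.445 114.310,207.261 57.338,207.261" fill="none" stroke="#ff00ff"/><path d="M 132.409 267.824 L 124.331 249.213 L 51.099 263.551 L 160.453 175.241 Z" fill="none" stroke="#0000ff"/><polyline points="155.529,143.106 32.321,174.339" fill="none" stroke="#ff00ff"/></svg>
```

Since the viewBox matches the mm dimensions, user units are millimetres directly. The only transform is the Y-flip y_m = 274.470 − y_svg.

Shape 1 is a rectangle drawn with `<polygon>`. Its stroke #ff00ff means score at S505, F1704. After flipping Y the toolpath is (57.338,189.025) → (114.310,189.025) → (114.310,67.209) → (57.338,67.209) → (57.338,189.025), returning to the start.

Shape 2 is a closed polygon drawn with `<path>`. Its stroke #0000ff means engrave at S180, F4377. After flipping Y the toolpath is (132.409,6.646) → (124.331,25.257) → (51.099,10.919) → (160.453,99.229) → (132.409,6.646), returning to the start.

Shape 3 is a line segment drawn with `<polyline>`. Its stroke #ff00ff means score at S505, F1704. After flipping Y the toolpath is (155.529,131.364) → (32.321,100.131).

(bCNC post)
(Date: synthetic)
G21
G90
G0 X57.338 Y189.025
M3 S505
G01 X114.310 Y189.025 F1704
G01 X114.310 Y67.209
G01 X57.338 Y67.209
G01 X57.338 Y189.025
M5
G0 X132.409 Y6.646
M3 S180
G01 X124.331 Y25.257 F4377
G01 X51.099 Y10.919
G01 X160.453 Y99.229
G01 X132.409 Y6.646
M5
G0 X155.529 Y131.364
M3 S505
G01 X32.321 Y100.131 F1704
M5
G0 X0.000 Y0.000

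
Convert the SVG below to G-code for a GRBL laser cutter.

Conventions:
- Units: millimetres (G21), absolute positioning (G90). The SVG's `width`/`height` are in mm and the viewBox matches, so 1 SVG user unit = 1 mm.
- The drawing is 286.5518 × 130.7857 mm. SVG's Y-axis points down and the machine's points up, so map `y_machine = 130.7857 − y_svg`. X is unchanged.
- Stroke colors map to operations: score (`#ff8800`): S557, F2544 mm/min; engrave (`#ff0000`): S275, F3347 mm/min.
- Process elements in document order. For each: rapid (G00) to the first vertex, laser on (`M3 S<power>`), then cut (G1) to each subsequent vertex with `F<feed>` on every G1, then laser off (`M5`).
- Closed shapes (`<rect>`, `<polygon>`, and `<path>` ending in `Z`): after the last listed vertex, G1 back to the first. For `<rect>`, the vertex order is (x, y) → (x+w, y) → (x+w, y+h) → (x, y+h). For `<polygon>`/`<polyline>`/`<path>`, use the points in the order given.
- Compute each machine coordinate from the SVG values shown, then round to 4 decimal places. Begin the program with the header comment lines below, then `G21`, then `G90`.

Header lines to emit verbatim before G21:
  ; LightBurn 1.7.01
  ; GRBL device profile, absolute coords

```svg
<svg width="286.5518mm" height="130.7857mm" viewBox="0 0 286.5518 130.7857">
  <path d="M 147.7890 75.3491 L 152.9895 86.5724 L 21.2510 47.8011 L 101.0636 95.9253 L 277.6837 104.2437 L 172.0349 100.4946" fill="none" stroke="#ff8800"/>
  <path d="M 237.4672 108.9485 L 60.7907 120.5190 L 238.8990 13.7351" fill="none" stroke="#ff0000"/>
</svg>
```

1 u = 1 mm; y_m = 130.7857 − y.

[1] `<path>` open polyline, #ff8800→score S557 F2544: (147.7890,55.4366) → (152.9895,44.2133) → (21.2510,82.9846) → (101.0636,34.8604) → (277.6837,26.5420) → (172.0349,30.2911)

[2] `<path>` open polyline, #ff0000→engrave S275 F3347: (237.4672,21.8372) → (60.7907,10.2667) → (238.8990,117.0506)

; LightBurn 1.7.01
; GRBL device profile, absolute coords
G21
G90
G00 X147.7890 Y55.4366
M3 S557
G1 X152.9895 Y44.2133 F2544
G1 X21.2510 Y82.9846 F2544
G1 X101.0636 Y34.8604 F2544
G1 X277.6837 Y26.5420 F2544
G1 X172.0349 Y30.2911 F2544
M5
G00 X237.4672 Y21.8372
M3 S275
G1 X60.7907 Y10.2667 F3347
G1 X238.8990 Y117.0506 F3347
M5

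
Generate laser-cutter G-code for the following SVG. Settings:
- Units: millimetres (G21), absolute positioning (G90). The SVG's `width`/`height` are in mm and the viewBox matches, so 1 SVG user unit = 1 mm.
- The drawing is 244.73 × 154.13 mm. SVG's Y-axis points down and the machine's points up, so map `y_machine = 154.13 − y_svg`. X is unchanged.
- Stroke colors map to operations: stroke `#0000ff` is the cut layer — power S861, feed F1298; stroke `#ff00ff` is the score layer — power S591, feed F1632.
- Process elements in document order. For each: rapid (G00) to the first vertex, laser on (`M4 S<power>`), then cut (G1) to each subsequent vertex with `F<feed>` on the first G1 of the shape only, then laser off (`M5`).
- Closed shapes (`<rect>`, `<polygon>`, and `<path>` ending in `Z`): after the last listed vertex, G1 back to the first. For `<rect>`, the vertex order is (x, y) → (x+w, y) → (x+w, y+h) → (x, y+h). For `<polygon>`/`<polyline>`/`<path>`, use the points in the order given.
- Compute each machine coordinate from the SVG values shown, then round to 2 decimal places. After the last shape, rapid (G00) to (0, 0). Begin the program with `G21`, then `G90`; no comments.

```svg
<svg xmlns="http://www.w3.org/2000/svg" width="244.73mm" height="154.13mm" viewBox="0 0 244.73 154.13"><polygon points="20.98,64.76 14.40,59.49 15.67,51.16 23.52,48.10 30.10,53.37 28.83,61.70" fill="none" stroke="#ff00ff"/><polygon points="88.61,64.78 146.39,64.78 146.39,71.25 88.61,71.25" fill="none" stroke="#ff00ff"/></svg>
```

G21
G90
G00 X20.98 Y89.37
M4 S591
G1 X14.40 Y94.64 F1632
G1 X15.67 Y102.97
G1 X23.52 Y106.03
G1 X30.10 Y100.76
G1 X28.83 Y92.43
G1 X20.98 Y89.37
M5
G00 X88.61 Y89.35
M4 S591
G1 X146.39 Y89.35 F1632
G1 X146.39 Y82.88
G1 X88.61 Y82.88
G1 X88.61 Y89.35
M5
G00 X0.00 Y0.00

Since the viewBox matches the mm dimensions, user units are millimetres directly. The only transform is the Y-flip y_m = 154.13 − y_svg.

Shape 1 is a regular polygon drawn with `<polygon>`. Its stroke #ff00ff means score at S591, F1632. After flipping Y the toolpath is (20.98,89.37) → (14.40,94.64) → (15.67,102.97) → (23.52,106.03) → (30.10,100.76) → (28.83,92.43) → (20.98,89.37), returning to the start.

Shape 2 is a rectangle drawn with `<polygon>`. Its stroke #ff00ff means score at S591, F1632. After flipping Y the toolpath is (88.61,89.35) → (146.39,89.35) → (146.39,82.88) → (88.61,82.88) → (88.61,89.35), returning to the start.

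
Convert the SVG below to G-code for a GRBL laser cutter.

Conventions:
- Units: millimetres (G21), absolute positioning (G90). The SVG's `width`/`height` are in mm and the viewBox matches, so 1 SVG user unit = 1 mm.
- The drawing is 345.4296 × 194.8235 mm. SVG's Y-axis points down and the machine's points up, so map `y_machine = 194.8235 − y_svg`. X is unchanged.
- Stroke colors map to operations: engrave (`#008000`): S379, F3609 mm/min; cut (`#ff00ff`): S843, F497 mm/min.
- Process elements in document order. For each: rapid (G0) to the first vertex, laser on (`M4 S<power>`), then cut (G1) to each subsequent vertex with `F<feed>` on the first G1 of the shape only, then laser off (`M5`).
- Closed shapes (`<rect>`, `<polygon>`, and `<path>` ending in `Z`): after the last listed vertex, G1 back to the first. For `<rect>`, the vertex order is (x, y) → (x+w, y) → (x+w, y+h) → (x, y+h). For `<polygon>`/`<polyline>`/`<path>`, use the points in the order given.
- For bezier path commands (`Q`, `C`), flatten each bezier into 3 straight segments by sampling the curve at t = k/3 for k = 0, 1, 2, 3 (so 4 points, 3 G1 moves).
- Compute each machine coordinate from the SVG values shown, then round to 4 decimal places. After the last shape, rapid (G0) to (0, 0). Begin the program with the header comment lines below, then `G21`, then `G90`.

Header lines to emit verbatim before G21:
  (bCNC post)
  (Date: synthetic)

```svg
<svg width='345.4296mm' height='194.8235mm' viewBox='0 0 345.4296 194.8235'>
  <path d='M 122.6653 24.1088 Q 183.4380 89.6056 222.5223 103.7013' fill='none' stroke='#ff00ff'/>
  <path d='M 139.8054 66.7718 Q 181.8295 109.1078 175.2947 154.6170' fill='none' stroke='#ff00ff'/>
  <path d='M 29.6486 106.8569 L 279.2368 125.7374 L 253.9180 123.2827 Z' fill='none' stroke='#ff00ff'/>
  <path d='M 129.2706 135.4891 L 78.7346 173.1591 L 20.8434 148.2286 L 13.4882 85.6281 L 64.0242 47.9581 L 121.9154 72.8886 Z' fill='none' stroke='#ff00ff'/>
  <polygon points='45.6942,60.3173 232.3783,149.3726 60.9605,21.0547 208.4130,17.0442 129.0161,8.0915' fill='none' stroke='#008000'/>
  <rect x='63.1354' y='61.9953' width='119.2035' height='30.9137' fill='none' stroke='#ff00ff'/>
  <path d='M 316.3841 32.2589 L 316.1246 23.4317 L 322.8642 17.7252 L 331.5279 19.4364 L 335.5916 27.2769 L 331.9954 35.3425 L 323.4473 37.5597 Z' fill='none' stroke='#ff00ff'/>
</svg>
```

(bCNC post)
(Date: synthetic)
G21
G90
G0 X122.6653 Y170.7147
M4 S843
G1 X160.7706 Y132.7614 F497
G1 X194.0563 Y106.2306
G1 X222.5223 Y91.1222
M5
G0 X139.8054 Y128.0517
M4 S843
G1 X162.4260 Y99.4751 F497
G1 X174.2558 Y70.1934
G1 X175.2947 Y40.2065
M5
G0 X29.6486 Y87.9666
M4 S843
G1 X279.2368 Y69.0861 F497
G1 X253.9180 Y71.5408
G1 X29.6486 Y87.9666
M5
G0 X129.2706 Y59.3344
M4 S843
G1 X78.7346 Y21.6644 F497
G1 X20.8434 Y46.5949
G1 X13.4882 Y109.1954
G1 X64.0242 Y146.8654
G1 X121.9154 Y121.9349
G1 X129.2706 Y59.3344
M5
G0 X45.6942 Y134.5062
M4 S379
G1 X232.3783 Y45.4509 F3609
G1 X60.9605 Y173.7688
G1 X208.4130 Y177.7793
G1 X129.0161 Y186.7320
G1 X45.6942 Y134.5062
M5
G0 X63.1354 Y132.8282
M4 S843
G1 X182.3389 Y132.8282 F497
G1 X182.3389 Y101.9145
G1 X63.1354 Y101.9145
G1 X63.1354 Y132.8282
M5
G0 X316.3841 Y162.5646
M4 S843
G1 X316.1246 Y171.3918 F497
G1 X322.8642 Y177.0983
G1 X331.5279 Y175.3871
G1 X335.5916 Y167.5466
G1 X331.9954 Y159.4810
G1 X323.4473 Y157.2638
G1 X316.3841 Y162.5646
M5
G0 X0.0000 Y0.0000

Since the viewBox matches the mm dimensions, user units are millimetres directly. The only transform is the Y-flip y_m = 194.8235 − y_svg.

Shape 1 is a quadratic bezier drawn with `<path>`. Its stroke #ff00ff means cut at S843, F497. After flipping Y the toolpath is (122.6653,170.7147) → (160.7706,132.7614) → (194.0563,106.2306) → (222.5223,91.1222).

Shape 2 is a quadratic bezier drawn with `<path>`. Its stroke #ff00ff means cut at S843, F497. After flipping Y the toolpath is (139.8054,128.0517) → (162.4260,99.4751) → (174.2558,70.1934) → (175.2947,40.2065).

Shape 3 is a closed polygon drawn with `<path>`. Its stroke #ff00ff means cut at S843, F497. After flipping Y the toolpath is (29.6486,87.9666) → (279.2368,69.0861) → (253.9180,71.5408) → (29.6486,87.9666), returning to the start.

Shape 4 is a regular polygon drawn with `<path>`. Its stroke #ff00ff means cut at S843, F497. After flipping Y the toolpath is (129.2706,59.3344) → (78.7346,21.6644) → (20.8434,46.5949) → (13.4882,109.1954) → (64.0242,146.8654) → (121.9154,121.9349) → (129.2706,59.3344), returning to the start.

Shape 5 is a closed polygon drawn with `<polygon>`. Its stroke #008000 means engrave at S379, F3609. After flipping Y the toolpath is (45.6942,134.5062) → (232.3783,45.4509) → (60.9605,173.7688) → (208.4130,177.7793) → (129.0161,186.7320) → (45.6942,134.5062), returning to the start.

Shape 6 is a rectangle drawn with `<rect>`. Its stroke #ff00ff means cut at S843, F497. After flipping Y the toolpath is (63.1354,132.8282) → (182.3389,132.8282) → (182.3389,101.9145) → (63.1354,101.9145) → (63.1354,132.8282), returning to the start.

Shape 7 is a regular polygon drawn with `<path>`. Its stroke #ff00ff means cut at S843, F497. After flipping Y the toolpath is (316.3841,162.5646) → (316.1246,171.3918) → (322.8642,177.0983) → (331.5279,175.3871) → (335.5916,167.5466) → (331.9954,159.4810) → (323.4473,157.2638) → (316.3841,162.5646), returning to the start.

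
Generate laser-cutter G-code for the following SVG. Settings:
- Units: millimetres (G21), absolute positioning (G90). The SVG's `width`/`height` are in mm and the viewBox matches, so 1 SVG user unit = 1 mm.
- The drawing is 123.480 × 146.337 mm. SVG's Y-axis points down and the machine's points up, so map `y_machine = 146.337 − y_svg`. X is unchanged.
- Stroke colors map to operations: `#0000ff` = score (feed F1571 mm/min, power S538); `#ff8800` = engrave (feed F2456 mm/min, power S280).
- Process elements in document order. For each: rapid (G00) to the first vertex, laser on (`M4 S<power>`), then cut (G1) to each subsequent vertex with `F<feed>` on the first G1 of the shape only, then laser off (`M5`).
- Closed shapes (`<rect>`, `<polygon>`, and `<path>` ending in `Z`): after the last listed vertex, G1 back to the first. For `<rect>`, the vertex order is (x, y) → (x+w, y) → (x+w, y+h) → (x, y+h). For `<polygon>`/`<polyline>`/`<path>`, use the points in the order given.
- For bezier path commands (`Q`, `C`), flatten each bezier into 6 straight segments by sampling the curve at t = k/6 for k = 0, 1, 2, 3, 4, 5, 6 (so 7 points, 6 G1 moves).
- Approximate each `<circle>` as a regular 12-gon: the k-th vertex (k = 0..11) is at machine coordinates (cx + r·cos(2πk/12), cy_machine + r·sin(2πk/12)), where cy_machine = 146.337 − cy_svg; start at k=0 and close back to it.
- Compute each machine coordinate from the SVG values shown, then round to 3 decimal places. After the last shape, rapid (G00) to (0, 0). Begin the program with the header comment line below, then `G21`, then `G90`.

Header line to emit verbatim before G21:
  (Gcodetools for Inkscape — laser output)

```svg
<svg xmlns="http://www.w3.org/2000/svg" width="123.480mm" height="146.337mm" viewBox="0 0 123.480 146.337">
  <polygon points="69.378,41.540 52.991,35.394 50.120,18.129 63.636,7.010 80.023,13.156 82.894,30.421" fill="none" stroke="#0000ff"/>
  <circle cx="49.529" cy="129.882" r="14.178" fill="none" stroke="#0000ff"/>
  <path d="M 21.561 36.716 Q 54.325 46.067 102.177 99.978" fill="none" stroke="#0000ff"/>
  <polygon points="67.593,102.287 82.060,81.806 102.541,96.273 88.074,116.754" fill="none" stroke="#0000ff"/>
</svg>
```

(Gcodetools for Inkscape — laser output)
G21
G90
G00 X69.378 Y104.797
M4 S538
G1 X52.991 Y110.943 F1571
G1 X50.120 Y128.208
G1 X63.636 Y139.327
G1 X80.023 Y133.181
G1 X82.894 Y115.916
G1 X69.378 Y104.797
M5
G00 X63.707 Y16.455
M4 S538
G1 X61.808 Y23.544 F1571
G1 X56.618 Y28.734
G1 X49.529 Y30.633
G1 X42.440 Y28.734
G1 X37.250 Y23.544
G1 X35.351 Y16.455
G1 X37.250 Y9.366
G1 X42.440 Y4.176
G1 X49.529 Y2.277
G1 X56.618 Y4.176
G1 X61.808 Y9.366
G1 X63.707 Y16.455
M5
G00 X21.561 Y109.621
M4 S538
G1 X32.901 Y105.266 F1571
G1 X45.080 Y98.436
G1 X58.097 Y89.130
G1 X71.952 Y77.349
G1 X86.645 Y63.092
G1 X102.177 Y46.359
M5
G00 X67.593 Y44.050
M4 S538
G1 X82.060 Y64.531 F1571
G1 X102.541 Y50.064
G1 X88.074 Y29.583
G1 X67.593 Y44.050
M5
G00 X0.000 Y0.000

Since the viewBox matches the mm dimensions, user units are millimetres directly. The only transform is the Y-flip y_m = 146.337 − y_svg.

Shape 1 is a regular polygon drawn with `<polygon>`. Its stroke #0000ff means score at S538, F1571. After flipping Y the toolpath is (69.378,104.797) → (52.991,110.943) → (50.120,128.208) → (63.636,139.327) → (80.023,133.181) → (82.894,115.916) → (69.378,104.797), returning to the start.

Shape 2 is a circle drawn with `<circle>`. Its stroke #0000ff means score at S538, F1571. After flipping Y the toolpath is (63.707,16.455) → (61.808,23.544) → (56.618,28.734) → (49.529,30.633) → (42.440,28.734) → (37.250,23.544) → (35.351,16.455) → (37.250,9.366) → (42.440,4.176) → (49.529,2.277) → (56.618,4.176) → (61.808,9.366) → (63.707,16.455), returning to the start.

Shape 3 is a quadratic bezier drawn with `<path>`. Its stroke #0000ff means score at S538, F1571. After flipping Y the toolpath is (21.561,109.621) → (32.901,105.266) → (45.080,98.436) → (58.097,89.130) → (71.952,77.349) → (86.645,63.092) → (102.177,46.359).

Shape 4 is a regular polygon drawn with `<polygon>`. Its stroke #0000ff means score at S538, F1571. After flipping Y the toolpath is (67.593,44.050) → (82.060,64.531) → (102.541,50.064) → (88.074,29.583) → (67.593,44.050), returning to the start.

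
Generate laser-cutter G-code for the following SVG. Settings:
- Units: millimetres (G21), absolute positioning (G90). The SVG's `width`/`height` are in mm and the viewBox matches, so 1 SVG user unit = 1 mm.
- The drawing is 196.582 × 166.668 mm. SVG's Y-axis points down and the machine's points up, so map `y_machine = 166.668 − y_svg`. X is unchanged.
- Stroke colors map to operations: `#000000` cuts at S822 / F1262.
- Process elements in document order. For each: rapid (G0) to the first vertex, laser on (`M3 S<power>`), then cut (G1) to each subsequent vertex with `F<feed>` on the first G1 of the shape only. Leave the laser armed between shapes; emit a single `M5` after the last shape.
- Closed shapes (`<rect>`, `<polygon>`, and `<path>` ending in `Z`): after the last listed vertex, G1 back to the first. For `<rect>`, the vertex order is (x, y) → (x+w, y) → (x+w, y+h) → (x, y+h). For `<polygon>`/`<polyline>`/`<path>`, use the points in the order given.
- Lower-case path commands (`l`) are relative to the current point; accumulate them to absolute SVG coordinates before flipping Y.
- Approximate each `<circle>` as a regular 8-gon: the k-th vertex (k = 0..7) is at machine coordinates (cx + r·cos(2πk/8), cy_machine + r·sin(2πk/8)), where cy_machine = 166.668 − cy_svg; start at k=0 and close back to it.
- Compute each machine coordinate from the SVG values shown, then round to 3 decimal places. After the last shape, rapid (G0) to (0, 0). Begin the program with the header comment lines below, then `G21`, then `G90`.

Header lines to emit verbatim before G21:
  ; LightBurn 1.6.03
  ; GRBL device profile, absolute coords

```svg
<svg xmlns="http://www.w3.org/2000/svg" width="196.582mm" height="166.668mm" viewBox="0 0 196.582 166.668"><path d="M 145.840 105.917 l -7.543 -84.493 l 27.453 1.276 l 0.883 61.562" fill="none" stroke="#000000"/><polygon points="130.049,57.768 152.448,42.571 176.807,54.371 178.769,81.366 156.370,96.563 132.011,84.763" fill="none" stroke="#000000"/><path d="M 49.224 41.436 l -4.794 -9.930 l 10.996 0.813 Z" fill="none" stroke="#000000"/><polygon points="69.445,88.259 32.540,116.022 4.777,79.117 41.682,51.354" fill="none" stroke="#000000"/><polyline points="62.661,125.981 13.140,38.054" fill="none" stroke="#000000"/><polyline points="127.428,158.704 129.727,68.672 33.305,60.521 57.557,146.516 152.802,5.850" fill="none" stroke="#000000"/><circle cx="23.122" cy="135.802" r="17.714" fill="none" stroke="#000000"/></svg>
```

; LightBurn 1.6.03
; GRBL device profile, absolute coords
G21
G90
G0 X145.840 Y60.751
M3 S822
G1 X138.297 Y145.244 F1262
G1 X165.750 Y143.968
G1 X166.633 Y82.406
G0 X130.049 Y108.900
M3 S822
G1 X152.448 Y124.097 F1262
G1 X176.807 Y112.297
G1 X178.769 Y85.302
G1 X156.370 Y70.105
G1 X132.011 Y81.905
G1 X130.049 Y108.900
G0 X49.224 Y125.232
M3 S822
G1 X44.430 Y135.162 F1262
G1 X55.426 Y134.349
G1 X49.224 Y125.232
G0 X69.445 Y78.409
M3 S822
G1 X32.540 Y50.646 F1262
G1 X4.777 Y87.551
G1 X41.682 Y115.314
G1 X69.445 Y78.409
G0 X62.661 Y40.687
M3 S822
G1 X13.140 Y128.614 F1262
G0 X127.428 Y7.964
M3 S822
G1 X129.727 Y97.996 F1262
G1 X33.305 Y106.147
G1 X57.557 Y20.152
G1 X152.802 Y160.818
G0 X40.836 Y30.866
M3 S822
G1 X35.648 Y43.392 F1262
G1 X23.122 Y48.580
G1 X10.596 Y43.392
G1 X5.408 Y30.866
G1 X10.596 Y18.340
G1 X23.122 Y13.152
G1 X35.648 Y18.340
G1 X40.836 Y30.866
M5
G0 X0.000 Y0.000

Since the viewBox matches the mm dimensions, user units are millimetres directly. The only transform is the Y-flip y_m = 166.668 − y_svg.

Shape 1 is a open polyline drawn with `<path>`. Its stroke #000000 means cut at S822, F1262. After flipping Y the toolpath is (145.840,60.751) → (138.297,145.244) → (165.750,143.968) → (166.633,82.406).

Shape 2 is a regular polygon drawn with `<polygon>`. Its stroke #000000 means cut at S822, F1262. After flipping Y the toolpath is (130.049,108.900) → (152.448,124.097) → (176.807,112.297) → (178.769,85.302) → (156.370,70.105) → (132.011,81.905) → (130.049,108.900), returning to the start.

Shape 3 is a regular polygon drawn with `<path>`. Its stroke #000000 means cut at S822, F1262. After flipping Y the toolpath is (49.224,125.232) → (44.430,135.162) → (55.426,134.349) → (49.224,125.232), returning to the start.

Shape 4 is a regular polygon drawn with `<polygon>`. Its stroke #000000 means cut at S822, F1262. After flipping Y the toolpath is (69.445,78.409) → (32.540,50.646) → (4.777,87.551) → (41.682,115.314) → (69.445,78.409), returning to the start.

Shape 5 is a line segment drawn with `<polyline>`. Its stroke #000000 means cut at S822, F1262. After flipping Y the toolpath is (62.661,40.687) → (13.140,128.614).

Shape 6 is a open polyline drawn with `<polyline>`. Its stroke #000000 means cut at S822, F1262. After flipping Y the toolpath is (127.428,7.964) → (129.727,97.996) → (33.305,106.147) → (57.557,20.152) → (152.802,160.818).

Shape 7 is a circle drawn with `<circle>`. Its stroke #000000 means cut at S822, F1262. After flipping Y the toolpath is (40.836,30.866) → (35.648,43.392) → (23.122,48.580) → (10.596,43.392) → (5.408,30.866) → (10.596,18.340) → (23.122,13.152) → (35.648,18.340) → (40.836,30.866), returning to the start.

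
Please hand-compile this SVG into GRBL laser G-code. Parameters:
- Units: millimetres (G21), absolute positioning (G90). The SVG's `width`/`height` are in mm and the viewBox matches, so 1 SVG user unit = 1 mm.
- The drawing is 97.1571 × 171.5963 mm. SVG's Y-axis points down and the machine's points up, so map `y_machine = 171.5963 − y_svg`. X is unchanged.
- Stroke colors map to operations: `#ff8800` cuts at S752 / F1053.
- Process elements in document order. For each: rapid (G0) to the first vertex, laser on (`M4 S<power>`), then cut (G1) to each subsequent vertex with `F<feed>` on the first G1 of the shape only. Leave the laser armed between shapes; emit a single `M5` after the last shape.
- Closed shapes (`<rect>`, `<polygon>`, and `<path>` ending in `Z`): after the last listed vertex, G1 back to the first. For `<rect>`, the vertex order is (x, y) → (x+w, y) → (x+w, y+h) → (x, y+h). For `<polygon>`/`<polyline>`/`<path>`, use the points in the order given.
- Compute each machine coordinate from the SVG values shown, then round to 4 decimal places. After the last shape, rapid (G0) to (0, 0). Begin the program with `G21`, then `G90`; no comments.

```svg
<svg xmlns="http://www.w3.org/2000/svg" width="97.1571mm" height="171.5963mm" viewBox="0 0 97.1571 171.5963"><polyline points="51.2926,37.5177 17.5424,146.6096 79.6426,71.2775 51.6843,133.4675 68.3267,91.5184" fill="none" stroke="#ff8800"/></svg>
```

G21
G90
G0 X51.2926 Y134.0786
M4 S752
G1 X17.5424 Y24.9867 F1053
G1 X79.6426 Y100.3188
G1 X51.6843 Y38.1288
G1 X68.3267 Y80.0779
M5
G0 X0.0000 Y0.0000

1 u = 1 mm; y_m = 171.5963 − y.

[1] `<polyline>` open polyline, #ff8800→cut S752 F1053: (51.2926,134.0786) → (17.5424,24.9867) → (79.6426,100.3188) → (51.6843,38.1288) → (68.3267,80.0779)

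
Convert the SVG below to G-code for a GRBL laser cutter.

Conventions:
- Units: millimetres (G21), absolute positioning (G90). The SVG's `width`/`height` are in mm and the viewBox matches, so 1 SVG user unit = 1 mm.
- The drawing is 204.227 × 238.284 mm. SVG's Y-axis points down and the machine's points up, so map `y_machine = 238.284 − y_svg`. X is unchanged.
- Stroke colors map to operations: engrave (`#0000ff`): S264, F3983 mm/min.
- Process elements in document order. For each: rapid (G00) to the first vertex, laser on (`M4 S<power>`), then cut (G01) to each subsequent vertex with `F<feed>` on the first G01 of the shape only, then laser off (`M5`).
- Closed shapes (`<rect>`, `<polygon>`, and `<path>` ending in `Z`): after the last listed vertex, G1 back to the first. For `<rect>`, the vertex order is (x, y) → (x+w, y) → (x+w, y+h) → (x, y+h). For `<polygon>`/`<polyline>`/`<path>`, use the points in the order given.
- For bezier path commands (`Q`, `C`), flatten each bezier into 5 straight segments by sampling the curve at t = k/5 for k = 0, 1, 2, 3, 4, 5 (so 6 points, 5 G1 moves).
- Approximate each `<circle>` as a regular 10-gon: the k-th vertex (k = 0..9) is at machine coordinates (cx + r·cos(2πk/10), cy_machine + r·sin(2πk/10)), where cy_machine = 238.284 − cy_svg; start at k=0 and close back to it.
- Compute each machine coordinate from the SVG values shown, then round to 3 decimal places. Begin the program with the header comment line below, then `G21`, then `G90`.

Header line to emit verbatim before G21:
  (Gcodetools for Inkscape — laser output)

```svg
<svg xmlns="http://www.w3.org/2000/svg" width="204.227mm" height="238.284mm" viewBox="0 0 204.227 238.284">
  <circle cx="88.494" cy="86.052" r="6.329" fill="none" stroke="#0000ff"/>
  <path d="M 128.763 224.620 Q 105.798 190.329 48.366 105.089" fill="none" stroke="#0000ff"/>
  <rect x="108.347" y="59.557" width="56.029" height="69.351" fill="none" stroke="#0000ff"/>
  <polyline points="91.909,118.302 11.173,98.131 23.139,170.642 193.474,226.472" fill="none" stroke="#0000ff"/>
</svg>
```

viewBox `0 0 204.227 238.284` with mm width/height → 1 unit = 1 mm. Flip: y_m = 238.284 − y_svg.

**Shape 1** — `<circle>` circle, stroke `#0000ff` → engrave (S264, F3983). Machine vertices: (94.823,152.232) → (93.614,155.952) → (90.450,158.251) → (86.538,158.251) → (83.374,155.952) → (82.165,152.232) → (83.374,148.512) → (86.538,146.213) → (90.450,146.213) → (93.614,148.512) → (94.823,152.232). Closed: final G1 returns to the first vertex.

**Shape 2** — `<path>` quadratic bezier, stroke `#0000ff` → engrave (S264, F3983). Control points (SVG): P0=(128.763,224.620), P1=(105.798,190.329), P2=(48.366,105.089); sampled at t=k/5. Machine vertices: (128.763,13.664) → (118.198,29.418) → (104.876,49.249) → (88.797,73.155) → (69.960,101.137) → (48.366,133.195). Open path.

**Shape 3** — `<rect>` rectangle, stroke `#0000ff` → engrave (S264, F3983). Machine vertices: (108.347,178.727) → (164.376,178.727) → (164.376,109.376) → (108.347,109.376) → (108.347,178.727). Closed: final G1 returns to the first vertex.

**Shape 4** — `<polyline>` open polyline, stroke `#0000ff` → engrave (S264, F3983). Machine vertices: (91.909,119.982) → (11.173,140.153) → (23.139,67.642) → (193.474,11.812). Open path.

(Gcodetools for Inkscape — laser output)
G21
G90
G00 X94.823 Y152.232
M4 S264
G01 X93.614 Y155.952 F3983
G01 X90.450 Y158.251
G01 X86.538 Y158.251
G01 X83.374 Y155.952
G01 X82.165 Y152.232
G01 X83.374 Y148.512
G01 X86.538 Y146.213
G01 X90.450 Y146.213
G01 X93.614 Y148.512
G01 X94.823 Y152.232
M5
G00 X128.763 Y13.664
M4 S264
G01 X118.198 Y29.418 F3983
G01 X104.876 Y49.249
G01 X88.797 Y73.155
G01 X69.960 Y101.137
G01 X48.366 Y133.195
M5
G00 X108.347 Y178.727
M4 S264
G01 X164.376 Y178.727 F3983
G01 X164.376 Y109.376
G01 X108.347 Y109.376
G01 X108.347 Y178.727
M5
G00 X91.909 Y119.982
M4 S264
G01 X11.173 Y140.153 F3983
G01 X23.139 Y67.642
G01 X193.474 Y11.812
M5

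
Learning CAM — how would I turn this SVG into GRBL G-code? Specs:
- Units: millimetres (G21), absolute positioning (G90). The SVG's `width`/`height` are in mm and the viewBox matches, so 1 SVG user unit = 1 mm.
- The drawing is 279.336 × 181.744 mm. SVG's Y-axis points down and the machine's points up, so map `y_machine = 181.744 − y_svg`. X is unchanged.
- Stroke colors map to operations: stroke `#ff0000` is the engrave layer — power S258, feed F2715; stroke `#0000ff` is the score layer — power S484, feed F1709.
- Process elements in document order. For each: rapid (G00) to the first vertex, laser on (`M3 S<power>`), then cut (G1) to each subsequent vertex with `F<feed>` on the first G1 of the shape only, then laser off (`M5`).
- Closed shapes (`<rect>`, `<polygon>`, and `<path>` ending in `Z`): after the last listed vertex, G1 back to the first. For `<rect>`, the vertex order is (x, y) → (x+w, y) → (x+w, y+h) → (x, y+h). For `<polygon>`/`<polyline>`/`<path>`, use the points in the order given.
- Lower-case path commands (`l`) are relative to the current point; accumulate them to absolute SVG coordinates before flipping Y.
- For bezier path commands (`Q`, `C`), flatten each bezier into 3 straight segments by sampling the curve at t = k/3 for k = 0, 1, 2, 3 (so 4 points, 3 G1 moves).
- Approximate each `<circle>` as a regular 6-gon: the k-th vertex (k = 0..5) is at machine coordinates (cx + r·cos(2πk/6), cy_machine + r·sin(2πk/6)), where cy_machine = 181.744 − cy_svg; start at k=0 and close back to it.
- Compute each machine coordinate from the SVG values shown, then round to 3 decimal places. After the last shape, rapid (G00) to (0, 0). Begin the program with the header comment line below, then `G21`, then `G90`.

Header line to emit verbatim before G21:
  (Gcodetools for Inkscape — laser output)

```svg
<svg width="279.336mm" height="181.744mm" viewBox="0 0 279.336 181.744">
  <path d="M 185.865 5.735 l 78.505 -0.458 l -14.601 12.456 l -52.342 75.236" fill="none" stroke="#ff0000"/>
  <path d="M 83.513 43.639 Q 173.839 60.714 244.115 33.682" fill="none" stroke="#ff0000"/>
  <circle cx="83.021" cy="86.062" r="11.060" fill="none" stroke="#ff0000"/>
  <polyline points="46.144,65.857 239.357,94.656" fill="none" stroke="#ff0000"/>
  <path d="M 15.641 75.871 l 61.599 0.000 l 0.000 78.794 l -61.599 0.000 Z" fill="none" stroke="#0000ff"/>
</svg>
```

(Gcodetools for Inkscape — laser output)
G21
G90
G00 X185.865 Y176.009
M3 S258
G1 X264.370 Y176.467 F2715
G1 X249.769 Y164.011
G1 X197.427 Y88.775
M5
G00 X83.513 Y138.105
M3 S258
G1 X141.503 Y131.622 F2715
G1 X195.037 Y134.941
G1 X244.115 Y148.062
M5
G00 X94.081 Y95.682
M3 S258
G1 X88.551 Y105.260 F2715
G1 X77.491 Y105.260
G1 X71.961 Y95.682
G1 X77.491 Y86.104
G1 X88.551 Y86.104
G1 X94.081 Y95.682
M5
G00 X46.144 Y115.887
M3 S258
G1 X239.357 Y87.088 F2715
M5
G00 X15.641 Y105.873
M3 S484
G1 X77.240 Y105.873 F1709
G1 X77.240 Y27.079
G1 X15.641 Y27.079
G1 X15.641 Y105.873
M5
G00 X0.000 Y0.000

1 u = 1 mm; y_m = 181.744 − y.

[1] `<path>` open polyline, #ff0000→engrave S258 F2715: (185.865,176.009) → (264.370,176.467) → (249.769,164.011) → (197.427,88.775)

[2] `<path>` quadratic bezier, #ff0000→engrave S258 F2715: (83.513,138.105) → (141.503,131.622) → (195.037,134.941) → (244.115,148.062)

[3] `<circle>` circle, #ff0000→engrave S258 F2715: (94.081,95.682) → (88.551,105.260) → (77.491,105.260) → (71.961,95.682) → (77.491,86.104) → (88.551,86.104) → (94.081,95.682) (closed)

[4] `<polyline>` line segment, #ff0000→engrave S258 F2715: (46.144,115.887) → (239.357,87.088)

[5] `<path>` rectangle, #0000ff→score S484 F1709: (15.641,105.873) → (77.240,105.873) → (77.240,27.079) → (15.641,27.079) → (15.641,105.873) (closed)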